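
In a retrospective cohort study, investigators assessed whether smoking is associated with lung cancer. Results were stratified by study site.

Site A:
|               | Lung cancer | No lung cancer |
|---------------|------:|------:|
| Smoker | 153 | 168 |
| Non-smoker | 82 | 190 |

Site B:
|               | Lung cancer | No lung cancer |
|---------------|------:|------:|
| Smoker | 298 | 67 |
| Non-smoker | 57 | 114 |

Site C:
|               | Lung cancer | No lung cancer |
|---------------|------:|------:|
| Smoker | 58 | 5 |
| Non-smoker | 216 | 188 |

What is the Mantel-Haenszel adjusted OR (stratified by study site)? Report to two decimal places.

OR_MH = Σ(aᵢdᵢ/nᵢ) / Σ(bᵢcᵢ/nᵢ), where nᵢ is the stratum total.
Stratum 1 (Site A): n = 593; a·d/n = 153·190/593 = 49.0219; b·c/n = 168·82/593 = 23.2310
Stratum 2 (Site B): n = 536; a·d/n = 298·114/536 = 63.3806; b·c/n = 67·57/536 = 7.1250
Stratum 3 (Site C): n = 467; a·d/n = 58·188/467 = 23.3490; b·c/n = 5·216/467 = 2.3126
OR_MH = (49.0219 + 63.3806 + 23.3490) / (23.2310 + 7.1250 + 2.3126) = 135.7516 / 32.6687 = 4.15541

4.16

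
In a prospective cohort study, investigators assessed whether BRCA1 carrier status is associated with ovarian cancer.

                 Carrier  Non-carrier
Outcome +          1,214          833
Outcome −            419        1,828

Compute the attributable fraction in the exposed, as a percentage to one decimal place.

57.9

Reading the table with exposure as columns: a = 1214 (Carrier, case), b = 419 (Carrier, non-case), c = 833 (Non-carrier, case), d = 1828.
Risk in exposed = 1214/1633 = 0.74342; risk in unexposed = 833/2661 = 0.31304.
RR = 0.74342/0.31304 = 2.37483
AR% = (RR − 1)/RR × 100 = (2.37483 − 1)/2.37483 × 100 = 57.8917%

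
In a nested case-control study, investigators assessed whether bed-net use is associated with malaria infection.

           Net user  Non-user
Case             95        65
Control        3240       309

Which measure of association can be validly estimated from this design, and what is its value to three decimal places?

0.139

Reading the table with exposure as columns: a = 95 (Net user, case), b = 3240 (Net user, non-case), c = 65 (Non-user, case), d = 309.
This is a nested case-control study: participants were sampled on outcome status, so risks in the source population cannot be estimated directly — relative risk is not valid here. The odds ratio is the appropriate measure.
OR = (a·d)/(b·c) = (95 × 309) / (3240 × 65) = 29355 / 210600 = 0.13939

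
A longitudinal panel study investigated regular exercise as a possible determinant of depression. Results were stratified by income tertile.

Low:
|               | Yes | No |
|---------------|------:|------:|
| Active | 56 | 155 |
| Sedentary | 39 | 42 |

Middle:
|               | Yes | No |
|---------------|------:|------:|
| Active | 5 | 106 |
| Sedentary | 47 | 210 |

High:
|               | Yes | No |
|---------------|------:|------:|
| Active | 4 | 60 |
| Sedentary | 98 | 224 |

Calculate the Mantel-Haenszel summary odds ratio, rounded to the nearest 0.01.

0.27

OR_MH = Σ(aᵢdᵢ/nᵢ) / Σ(bᵢcᵢ/nᵢ), where nᵢ is the stratum total.
Stratum 1 (Low): n = 292; a·d/n = 56·42/292 = 8.0548; b·c/n = 155·39/292 = 20.7021
Stratum 2 (Middle): n = 368; a·d/n = 5·210/368 = 2.8533; b·c/n = 106·47/368 = 13.5380
Stratum 3 (High): n = 386; a·d/n = 4·224/386 = 2.3212; b·c/n = 60·98/386 = 15.2332
OR_MH = (8.0548 + 2.8533 + 2.3212) / (20.7021 + 13.5380 + 15.2332) = 13.2293 / 49.4733 = 0.26740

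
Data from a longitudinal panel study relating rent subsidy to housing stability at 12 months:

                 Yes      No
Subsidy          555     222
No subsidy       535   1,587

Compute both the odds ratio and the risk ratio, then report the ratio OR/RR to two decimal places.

Cells: a = 555, b = 222, c = 535, d = 1587.
OR = (555·1587)/(222·535) = 880785/118770 = 7.41589
Risk in exposed = 555/777 = 0.71429; risk in unexposed = 535/2122 = 0.25212; RR = 2.83311
OR/RR = 7.41589 / 2.83311 = 2.61758
The outcome is not rare, so the OR lies further from 1 than the RR.

2.62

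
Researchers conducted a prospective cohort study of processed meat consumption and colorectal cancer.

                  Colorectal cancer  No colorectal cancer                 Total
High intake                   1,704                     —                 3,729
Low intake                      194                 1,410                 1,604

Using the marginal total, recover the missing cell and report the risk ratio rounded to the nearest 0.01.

3.78

The missing cell is in the exposed row: 3729 − 1704 = 2025.
So a = 1704, b = 2025, c = 194, d = 1410.
RR = [a/(a+b)] / [c/(c+d)] = (1704/3729) / (194/1604) = 0.45696/0.12095 = 3.77816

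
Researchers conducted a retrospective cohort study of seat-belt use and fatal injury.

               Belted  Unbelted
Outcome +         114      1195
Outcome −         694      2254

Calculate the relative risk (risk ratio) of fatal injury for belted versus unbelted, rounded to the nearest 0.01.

0.41

Reading the table with exposure as columns: a = 114 (Belted, case), b = 694 (Belted, non-case), c = 1195 (Unbelted, case), d = 2254.
Risk in exposed = 114/808 = 0.14109; risk in unexposed = 1195/3449 = 0.34648.
RR = 0.14109 / 0.34648 = 0.40721
The risk is 59% lower among the exposed than among the unexposed.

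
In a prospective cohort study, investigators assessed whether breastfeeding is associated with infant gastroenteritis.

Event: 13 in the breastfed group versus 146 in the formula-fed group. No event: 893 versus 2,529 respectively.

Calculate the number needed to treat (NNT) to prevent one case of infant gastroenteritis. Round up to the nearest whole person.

25

Risk in treated group = 13/906 = 0.01435; risk in control = 146/2675 = 0.05458.
Absolute risk reduction = 0.05458 − 0.01435 = 0.04023
NNT = 1 / ARR = 1 / 0.04023 = 24.857 → round up → 25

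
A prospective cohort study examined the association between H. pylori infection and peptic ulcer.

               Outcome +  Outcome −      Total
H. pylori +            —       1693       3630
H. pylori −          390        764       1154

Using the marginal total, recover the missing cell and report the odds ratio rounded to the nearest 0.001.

2.241

The missing cell is in the exposed row: 3630 − 1693 = 1937.
So a = 1937, b = 1693, c = 390, d = 764.
OR = (a·d)/(b·c) = (1937 × 764) / (1693 × 390) = 1479868 / 660270 = 2.24131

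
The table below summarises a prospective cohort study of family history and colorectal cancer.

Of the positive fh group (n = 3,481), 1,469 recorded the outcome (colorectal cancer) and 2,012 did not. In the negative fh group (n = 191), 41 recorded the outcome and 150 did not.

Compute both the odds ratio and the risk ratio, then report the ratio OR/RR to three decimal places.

From the description: a = 1469, b = 2012, c = 41, d = 150.
OR = (1469·150)/(2012·41) = 220350/82492 = 2.67117
Risk in exposed = 1469/3481 = 0.42201; risk in unexposed = 41/191 = 0.21466; RR = 1.96593
OR/RR = 2.67117 / 1.96593 = 1.35873
The outcome is not rare, so the OR lies further from 1 than the RR.

1.359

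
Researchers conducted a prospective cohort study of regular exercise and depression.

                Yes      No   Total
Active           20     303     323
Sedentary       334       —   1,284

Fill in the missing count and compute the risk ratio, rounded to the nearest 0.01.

The missing cell is in the unexposed row: 1284 − 334 = 950.
So a = 20, b = 303, c = 334, d = 950.
RR = [a/(a+b)] / [c/(c+d)] = (20/323) / (334/1284) = 0.06192/0.26012 = 0.23804

0.24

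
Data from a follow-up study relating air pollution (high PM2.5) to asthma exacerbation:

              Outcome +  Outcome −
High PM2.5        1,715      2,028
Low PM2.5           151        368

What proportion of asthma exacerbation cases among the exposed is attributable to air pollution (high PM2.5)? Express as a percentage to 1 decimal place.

36.5

Cells: a = 1715, b = 2028, c = 151, d = 368.
Risk in exposed = 1715/3743 = 0.45819; risk in unexposed = 151/519 = 0.29094.
RR = 0.45819/0.29094 = 1.57483
AR% = (RR − 1)/RR × 100 = (1.57483 − 1)/1.57483 × 100 = 36.5012%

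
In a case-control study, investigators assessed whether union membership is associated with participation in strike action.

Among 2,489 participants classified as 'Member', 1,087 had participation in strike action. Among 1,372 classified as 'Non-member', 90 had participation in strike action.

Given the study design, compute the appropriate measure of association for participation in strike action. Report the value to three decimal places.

11.044

From the description: a = 1087, b = 1402, c = 90, d = 1282.
This is a case-control study: participants were sampled on outcome status, so risks in the source population cannot be estimated directly — relative risk is not valid here. The odds ratio is the appropriate measure.
OR = (a·d)/(b·c) = (1087 × 1282) / (1402 × 90) = 1393534 / 126180 = 11.04402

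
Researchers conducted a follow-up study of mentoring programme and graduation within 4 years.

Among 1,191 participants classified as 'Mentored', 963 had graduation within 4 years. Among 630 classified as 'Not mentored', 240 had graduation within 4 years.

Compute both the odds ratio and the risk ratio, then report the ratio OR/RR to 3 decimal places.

From the description: a = 963, b = 228, c = 240, d = 390.
OR = (963·390)/(228·240) = 375570/54720 = 6.86349
Risk in exposed = 963/1191 = 0.80856; risk in unexposed = 240/630 = 0.38095; RR = 2.12248
OR/RR = 6.86349 / 2.12248 = 3.23371
The outcome is not rare, so the OR lies further from 1 than the RR.

3.234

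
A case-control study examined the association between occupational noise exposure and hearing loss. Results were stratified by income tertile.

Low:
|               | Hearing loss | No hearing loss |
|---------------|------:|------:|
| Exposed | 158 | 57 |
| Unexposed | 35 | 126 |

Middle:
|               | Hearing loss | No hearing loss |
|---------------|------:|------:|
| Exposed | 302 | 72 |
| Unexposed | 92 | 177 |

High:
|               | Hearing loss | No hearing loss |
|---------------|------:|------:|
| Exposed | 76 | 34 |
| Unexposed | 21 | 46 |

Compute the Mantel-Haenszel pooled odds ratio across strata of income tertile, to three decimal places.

7.934

OR_MH = Σ(aᵢdᵢ/nᵢ) / Σ(bᵢcᵢ/nᵢ), where nᵢ is the stratum total.
Stratum 1 (Low): n = 376; a·d/n = 158·126/376 = 52.9468; b·c/n = 57·35/376 = 5.3059
Stratum 2 (Middle): n = 643; a·d/n = 302·177/643 = 83.1322; b·c/n = 72·92/643 = 10.3017
Stratum 3 (High): n = 177; a·d/n = 76·46/177 = 19.7514; b·c/n = 34·21/177 = 4.0339
OR_MH = (52.9468 + 83.1322 + 19.7514) / (5.3059 + 10.3017 + 4.0339) = 155.8304 / 19.6415 = 7.93375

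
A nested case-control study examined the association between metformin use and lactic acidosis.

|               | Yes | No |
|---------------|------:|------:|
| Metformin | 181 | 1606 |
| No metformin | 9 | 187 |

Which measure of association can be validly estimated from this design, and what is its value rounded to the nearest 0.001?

2.342

Cells: a = 181, b = 1606, c = 9, d = 187.
This is a nested case-control study: participants were sampled on outcome status, so risks in the source population cannot be estimated directly — relative risk is not valid here. The odds ratio is the appropriate measure.
OR = (a·d)/(b·c) = (181 × 187) / (1606 × 9) = 33847 / 14454 = 2.34170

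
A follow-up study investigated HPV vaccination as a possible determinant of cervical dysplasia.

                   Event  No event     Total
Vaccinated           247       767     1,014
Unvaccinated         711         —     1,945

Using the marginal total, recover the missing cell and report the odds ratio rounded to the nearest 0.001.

0.559

The missing cell is in the unexposed row: 1945 − 711 = 1234.
So a = 247, b = 767, c = 711, d = 1234.
OR = (a·d)/(b·c) = (247 × 1234) / (767 × 711) = 304798 / 545337 = 0.55892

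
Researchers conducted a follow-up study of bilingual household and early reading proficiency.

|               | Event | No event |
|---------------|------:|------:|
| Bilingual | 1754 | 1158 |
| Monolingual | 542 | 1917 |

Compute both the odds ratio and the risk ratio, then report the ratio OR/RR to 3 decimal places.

Cells: a = 1754, b = 1158, c = 542, d = 1917.
OR = (1754·1917)/(1158·542) = 3362418/627636 = 5.35727
Risk in exposed = 1754/2912 = 0.60234; risk in unexposed = 542/2459 = 0.22041; RR = 2.73273
OR/RR = 5.35727 / 2.73273 = 1.96041
The outcome is not rare, so the OR lies further from 1 than the RR.

1.960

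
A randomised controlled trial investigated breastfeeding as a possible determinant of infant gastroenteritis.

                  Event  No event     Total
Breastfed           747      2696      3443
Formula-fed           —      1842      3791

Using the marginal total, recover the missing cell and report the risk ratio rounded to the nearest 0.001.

0.422

The missing cell is in the unexposed row: 3791 − 1842 = 1949.
So a = 747, b = 2696, c = 1949, d = 1842.
RR = [a/(a+b)] / [c/(c+d)] = (747/3443) / (1949/3791) = 0.21696/0.51411 = 0.42201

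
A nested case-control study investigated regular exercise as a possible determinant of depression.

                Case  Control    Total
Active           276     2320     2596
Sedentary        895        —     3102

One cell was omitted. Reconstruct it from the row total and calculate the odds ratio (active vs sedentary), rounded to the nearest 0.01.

The missing cell is in the unexposed row: 3102 − 895 = 2207.
So a = 276, b = 2320, c = 895, d = 2207.
OR = (a·d)/(b·c) = (276 × 2207) / (2320 × 895) = 609132 / 2076400 = 0.29336

0.29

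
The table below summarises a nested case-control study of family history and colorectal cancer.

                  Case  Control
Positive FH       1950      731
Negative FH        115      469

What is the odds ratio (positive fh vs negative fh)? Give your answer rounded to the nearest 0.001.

10.879

Cells: a = 1950, b = 731, c = 115, d = 469.
OR = (a·d)/(b·c) = (1950 × 469) / (731 × 115) = 914550 / 84065 = 10.87908
The odds of colorectal cancer are about 10.88 times as high in the positive fh group.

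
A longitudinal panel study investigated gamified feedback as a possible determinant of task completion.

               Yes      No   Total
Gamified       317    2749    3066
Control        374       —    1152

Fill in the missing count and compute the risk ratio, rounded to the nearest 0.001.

0.318

The missing cell is in the unexposed row: 1152 − 374 = 778.
So a = 317, b = 2749, c = 374, d = 778.
RR = [a/(a+b)] / [c/(c+d)] = (317/3066) / (374/1152) = 0.10339/0.32465 = 0.31847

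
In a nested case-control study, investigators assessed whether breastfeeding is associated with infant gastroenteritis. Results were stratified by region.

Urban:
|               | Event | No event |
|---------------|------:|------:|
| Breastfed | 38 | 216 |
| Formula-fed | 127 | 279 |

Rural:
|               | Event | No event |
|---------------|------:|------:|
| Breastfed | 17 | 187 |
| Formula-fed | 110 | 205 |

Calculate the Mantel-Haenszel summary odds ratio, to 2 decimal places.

OR_MH = Σ(aᵢdᵢ/nᵢ) / Σ(bᵢcᵢ/nᵢ), where nᵢ is the stratum total.
Stratum 1 (Urban): n = 660; a·d/n = 38·279/660 = 16.0636; b·c/n = 216·127/660 = 41.5636
Stratum 2 (Rural): n = 519; a·d/n = 17·205/519 = 6.7148; b·c/n = 187·110/519 = 39.6339
OR_MH = (16.0636 + 6.7148) / (41.5636 + 39.6339) = 22.7785 / 81.1975 = 0.28053

0.28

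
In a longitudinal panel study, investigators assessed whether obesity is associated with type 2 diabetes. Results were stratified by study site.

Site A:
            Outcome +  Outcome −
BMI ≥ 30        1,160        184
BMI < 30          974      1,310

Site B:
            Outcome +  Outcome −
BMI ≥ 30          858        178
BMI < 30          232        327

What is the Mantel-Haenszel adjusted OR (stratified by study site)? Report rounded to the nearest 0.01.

OR_MH = Σ(aᵢdᵢ/nᵢ) / Σ(bᵢcᵢ/nᵢ), where nᵢ is the stratum total.
Stratum 1 (Site A): n = 3628; a·d/n = 1160·1310/3628 = 418.8534; b·c/n = 184·974/3628 = 49.3980
Stratum 2 (Site B): n = 1595; a·d/n = 858·327/1595 = 175.9034; b·c/n = 178·232/1595 = 25.8909
OR_MH = (418.8534 + 175.9034) / (49.3980 + 25.8909) = 594.7568 / 75.2889 = 7.89966

7.90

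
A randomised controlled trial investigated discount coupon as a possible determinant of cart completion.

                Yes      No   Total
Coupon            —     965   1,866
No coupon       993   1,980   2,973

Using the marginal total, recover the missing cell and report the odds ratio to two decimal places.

The missing cell is in the exposed row: 1866 − 965 = 901.
So a = 901, b = 965, c = 993, d = 1980.
OR = (a·d)/(b·c) = (901 × 1980) / (965 × 993) = 1783980 / 958245 = 1.86172

1.86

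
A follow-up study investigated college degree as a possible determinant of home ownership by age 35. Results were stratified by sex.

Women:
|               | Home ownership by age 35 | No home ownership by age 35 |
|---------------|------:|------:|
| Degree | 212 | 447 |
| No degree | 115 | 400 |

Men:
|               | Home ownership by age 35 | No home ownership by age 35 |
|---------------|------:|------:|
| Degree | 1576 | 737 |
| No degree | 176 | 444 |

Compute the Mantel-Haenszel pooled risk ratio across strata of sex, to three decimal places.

2.096

RR_MH = Σ(aᵢ·n₀ᵢ/nᵢ) / Σ(cᵢ·n₁ᵢ/nᵢ), with n₁ᵢ = aᵢ+bᵢ (exposed), n₀ᵢ = cᵢ+dᵢ (unexposed), nᵢ = n₁ᵢ+n₀ᵢ.
Stratum 1 (Women): n₁ = 659, n₀ = 515, n = 1174; a·n₀/n = 212·515/1174 = 92.9983; c·n₁/n = 115·659/1174 = 64.5528
Stratum 2 (Men): n₁ = 2313, n₀ = 620, n = 2933; a·n₀/n = 1576·620/2933 = 333.1469; c·n₁/n = 176·2313/2933 = 138.7958
RR_MH = (92.9983 + 333.1469) / (64.5528 + 138.7958) = 426.1452 / 203.3486 = 2.09564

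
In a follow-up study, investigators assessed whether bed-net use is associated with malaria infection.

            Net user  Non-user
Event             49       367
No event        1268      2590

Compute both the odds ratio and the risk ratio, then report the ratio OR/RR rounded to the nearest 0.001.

Reading the table with exposure as columns: a = 49 (Net user, case), b = 1268 (Net user, non-case), c = 367 (Non-user, case), d = 2590.
OR = (49·2590)/(1268·367) = 126910/465356 = 0.27272
Risk in exposed = 49/1317 = 0.03721; risk in unexposed = 367/2957 = 0.12411; RR = 0.29978
OR/RR = 0.27272 / 0.29978 = 0.90974
The outcome is not rare, so the OR lies further from 1 than the RR.

0.910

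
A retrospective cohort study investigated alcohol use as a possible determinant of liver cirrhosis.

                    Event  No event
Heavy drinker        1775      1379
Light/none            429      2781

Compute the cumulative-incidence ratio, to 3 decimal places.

Cells: a = 1775, b = 1379, c = 429, d = 2781.
Risk in exposed = 1775/3154 = 0.56278; risk in unexposed = 429/3210 = 0.13364.
RR = 0.56278 / 0.13364 = 4.21099
The risk among the exposed is 4.21 times that among the unexposed.

4.211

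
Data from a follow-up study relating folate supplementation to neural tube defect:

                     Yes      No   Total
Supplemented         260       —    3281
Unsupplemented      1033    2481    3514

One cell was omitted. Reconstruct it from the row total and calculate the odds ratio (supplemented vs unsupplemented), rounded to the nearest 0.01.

0.21

The missing cell is in the exposed row: 3281 − 260 = 3021.
So a = 260, b = 3021, c = 1033, d = 2481.
OR = (a·d)/(b·c) = (260 × 2481) / (3021 × 1033) = 645060 / 3120693 = 0.20670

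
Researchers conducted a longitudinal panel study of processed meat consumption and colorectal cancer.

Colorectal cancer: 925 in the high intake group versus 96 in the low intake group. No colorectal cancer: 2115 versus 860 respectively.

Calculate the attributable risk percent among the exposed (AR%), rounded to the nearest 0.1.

From the description: a = 925, b = 2115, c = 96, d = 860.
Risk in exposed = 925/3040 = 0.30428; risk in unexposed = 96/956 = 0.10042.
RR = 0.30428/0.10042 = 3.03008
AR% = (RR − 1)/RR × 100 = (3.03008 − 1)/3.03008 × 100 = 66.9976%

67.0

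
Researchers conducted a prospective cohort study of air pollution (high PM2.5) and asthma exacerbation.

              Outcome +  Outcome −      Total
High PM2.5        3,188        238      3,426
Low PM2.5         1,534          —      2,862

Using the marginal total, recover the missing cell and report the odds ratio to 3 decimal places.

11.596

The missing cell is in the unexposed row: 2862 − 1534 = 1328.
So a = 3188, b = 238, c = 1534, d = 1328.
OR = (a·d)/(b·c) = (3188 × 1328) / (238 × 1534) = 4233664 / 365092 = 11.59616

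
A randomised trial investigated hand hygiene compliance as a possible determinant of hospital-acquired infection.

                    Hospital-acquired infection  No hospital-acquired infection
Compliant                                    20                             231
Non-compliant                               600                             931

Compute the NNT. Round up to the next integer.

4

Risk in treated group = 20/251 = 0.07968; risk in control = 600/1531 = 0.39190.
Absolute risk reduction = 0.39190 − 0.07968 = 0.31222
NNT = 1 / ARR = 1 / 0.31222 = 3.203 → round up → 4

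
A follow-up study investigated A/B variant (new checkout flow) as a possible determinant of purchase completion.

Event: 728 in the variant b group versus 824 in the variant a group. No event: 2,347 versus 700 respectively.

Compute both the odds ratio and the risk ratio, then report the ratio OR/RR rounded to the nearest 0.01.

0.60

From the description: a = 728, b = 2347, c = 824, d = 700.
OR = (728·700)/(2347·824) = 509600/1933928 = 0.26351
Risk in exposed = 728/3075 = 0.23675; risk in unexposed = 824/1524 = 0.54068; RR = 0.43787
OR/RR = 0.26351 / 0.43787 = 0.60179
The outcome is not rare, so the OR lies further from 1 than the RR.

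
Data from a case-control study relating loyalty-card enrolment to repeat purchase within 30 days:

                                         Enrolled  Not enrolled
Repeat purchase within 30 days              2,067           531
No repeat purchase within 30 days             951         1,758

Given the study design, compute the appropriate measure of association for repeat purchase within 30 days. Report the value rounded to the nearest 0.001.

Reading the table with exposure as columns: a = 2067 (Enrolled, case), b = 951 (Enrolled, non-case), c = 531 (Not enrolled, case), d = 1758.
This is a case-control study: participants were sampled on outcome status, so risks in the source population cannot be estimated directly — relative risk is not valid here. The odds ratio is the appropriate measure.
OR = (a·d)/(b·c) = (2067 × 1758) / (951 × 531) = 3633786 / 504981 = 7.19589

7.196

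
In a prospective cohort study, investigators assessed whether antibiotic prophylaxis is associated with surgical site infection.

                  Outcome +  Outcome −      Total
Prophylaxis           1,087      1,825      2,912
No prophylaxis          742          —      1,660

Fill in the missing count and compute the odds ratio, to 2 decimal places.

The missing cell is in the unexposed row: 1660 − 742 = 918.
So a = 1087, b = 1825, c = 742, d = 918.
OR = (a·d)/(b·c) = (1087 × 918) / (1825 × 742) = 997866 / 1354150 = 0.73689

0.74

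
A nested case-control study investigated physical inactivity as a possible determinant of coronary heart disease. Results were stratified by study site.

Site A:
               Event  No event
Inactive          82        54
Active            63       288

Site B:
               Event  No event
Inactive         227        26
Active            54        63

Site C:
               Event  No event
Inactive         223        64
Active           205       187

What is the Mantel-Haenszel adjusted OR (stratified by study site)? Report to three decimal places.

4.935

OR_MH = Σ(aᵢdᵢ/nᵢ) / Σ(bᵢcᵢ/nᵢ), where nᵢ is the stratum total.
Stratum 1 (Site A): n = 487; a·d/n = 82·288/487 = 48.4928; b·c/n = 54·63/487 = 6.9856
Stratum 2 (Site B): n = 370; a·d/n = 227·63/370 = 38.6514; b·c/n = 26·54/370 = 3.7946
Stratum 3 (Site C): n = 679; a·d/n = 223·187/679 = 61.4153; b·c/n = 64·205/679 = 19.3225
OR_MH = (48.4928 + 38.6514 + 61.4153) / (6.9856 + 3.7946 + 19.3225) = 148.5595 / 30.1028 = 4.93508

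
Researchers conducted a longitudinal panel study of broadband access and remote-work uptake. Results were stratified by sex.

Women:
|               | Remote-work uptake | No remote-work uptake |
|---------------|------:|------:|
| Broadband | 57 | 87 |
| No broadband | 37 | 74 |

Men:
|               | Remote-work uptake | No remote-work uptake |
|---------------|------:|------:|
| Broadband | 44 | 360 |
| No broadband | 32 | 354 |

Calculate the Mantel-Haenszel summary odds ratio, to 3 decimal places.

OR_MH = Σ(aᵢdᵢ/nᵢ) / Σ(bᵢcᵢ/nᵢ), where nᵢ is the stratum total.
Stratum 1 (Women): n = 255; a·d/n = 57·74/255 = 16.5412; b·c/n = 87·37/255 = 12.6235
Stratum 2 (Men): n = 790; a·d/n = 44·354/790 = 19.7165; b·c/n = 360·32/790 = 14.5823
OR_MH = (16.5412 + 19.7165) / (12.6235 + 14.5823) = 36.2576 / 27.2058 = 1.33272

1.333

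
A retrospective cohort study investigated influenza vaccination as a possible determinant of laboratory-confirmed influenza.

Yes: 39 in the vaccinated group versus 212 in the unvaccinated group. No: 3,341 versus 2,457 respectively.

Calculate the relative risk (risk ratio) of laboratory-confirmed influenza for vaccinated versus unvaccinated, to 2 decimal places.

From the description: a = 39, b = 3341, c = 212, d = 2457.
Risk in exposed = 39/3380 = 0.01154; risk in unexposed = 212/2669 = 0.07943.
RR = 0.01154 / 0.07943 = 0.14526
The risk is 85% lower among the exposed than among the unexposed.

0.15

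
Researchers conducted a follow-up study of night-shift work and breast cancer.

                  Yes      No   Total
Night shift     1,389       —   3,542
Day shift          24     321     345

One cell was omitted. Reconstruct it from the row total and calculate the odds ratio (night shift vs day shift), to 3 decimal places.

The missing cell is in the exposed row: 3542 − 1389 = 2153.
So a = 1389, b = 2153, c = 24, d = 321.
OR = (a·d)/(b·c) = (1389 × 321) / (2153 × 24) = 445869 / 51672 = 8.62883

8.629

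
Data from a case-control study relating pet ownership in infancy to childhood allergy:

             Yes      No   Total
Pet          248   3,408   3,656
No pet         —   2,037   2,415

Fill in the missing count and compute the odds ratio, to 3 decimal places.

The missing cell is in the unexposed row: 2415 − 2037 = 378.
So a = 248, b = 3408, c = 378, d = 2037.
OR = (a·d)/(b·c) = (248 × 2037) / (3408 × 378) = 505176 / 1288224 = 0.39215

0.392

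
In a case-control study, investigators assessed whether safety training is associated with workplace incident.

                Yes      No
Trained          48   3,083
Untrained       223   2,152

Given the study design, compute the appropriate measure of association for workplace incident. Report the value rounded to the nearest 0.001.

Cells: a = 48, b = 3083, c = 223, d = 2152.
This is a case-control study: participants were sampled on outcome status, so risks in the source population cannot be estimated directly — relative risk is not valid here. The odds ratio is the appropriate measure.
OR = (a·d)/(b·c) = (48 × 2152) / (3083 × 223) = 103296 / 687509 = 0.15025

0.150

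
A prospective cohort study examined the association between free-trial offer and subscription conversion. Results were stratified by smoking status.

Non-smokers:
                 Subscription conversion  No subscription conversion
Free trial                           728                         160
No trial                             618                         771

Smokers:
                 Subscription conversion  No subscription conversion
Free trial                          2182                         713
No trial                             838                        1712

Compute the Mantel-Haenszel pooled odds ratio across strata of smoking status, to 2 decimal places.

6.09

OR_MH = Σ(aᵢdᵢ/nᵢ) / Σ(bᵢcᵢ/nᵢ), where nᵢ is the stratum total.
Stratum 1 (Non-smokers): n = 2277; a·d/n = 728·771/2277 = 246.5033; b·c/n = 160·618/2277 = 43.4256
Stratum 2 (Smokers): n = 5445; a·d/n = 2182·1712/5445 = 686.0577; b·c/n = 713·838/5445 = 109.7326
OR_MH = (246.5033 + 686.0577) / (43.4256 + 109.7326) = 932.5610 / 153.1582 = 6.08888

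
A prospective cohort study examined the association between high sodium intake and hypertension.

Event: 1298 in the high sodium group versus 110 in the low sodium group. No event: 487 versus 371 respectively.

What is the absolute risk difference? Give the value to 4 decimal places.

0.4985

From the description: a = 1298, b = 487, c = 110, d = 371.
Risk in exposed = 1298/1785 = 0.727171; risk in unexposed = 110/481 = 0.228690.
Risk difference = 0.727171 − 0.228690 = 0.498481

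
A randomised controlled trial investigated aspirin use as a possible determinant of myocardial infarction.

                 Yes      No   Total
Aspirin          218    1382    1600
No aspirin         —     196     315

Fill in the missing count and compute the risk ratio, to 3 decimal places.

The missing cell is in the unexposed row: 315 − 196 = 119.
So a = 218, b = 1382, c = 119, d = 196.
RR = [a/(a+b)] / [c/(c+d)] = (218/1600) / (119/315) = 0.13625/0.37778 = 0.36066

0.361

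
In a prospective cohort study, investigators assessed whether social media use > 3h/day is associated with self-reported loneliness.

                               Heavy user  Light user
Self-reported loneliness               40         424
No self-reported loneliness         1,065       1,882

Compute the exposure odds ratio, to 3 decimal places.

Reading the table with exposure as columns: a = 40 (Heavy user, case), b = 1065 (Heavy user, non-case), c = 424 (Light user, case), d = 1882.
OR = (a·d)/(b·c) = (40 × 1882) / (1065 × 424) = 75280 / 451560 = 0.16671
Exposure is associated with lower odds of self-reported loneliness (OR = 0.17 < 1).

0.167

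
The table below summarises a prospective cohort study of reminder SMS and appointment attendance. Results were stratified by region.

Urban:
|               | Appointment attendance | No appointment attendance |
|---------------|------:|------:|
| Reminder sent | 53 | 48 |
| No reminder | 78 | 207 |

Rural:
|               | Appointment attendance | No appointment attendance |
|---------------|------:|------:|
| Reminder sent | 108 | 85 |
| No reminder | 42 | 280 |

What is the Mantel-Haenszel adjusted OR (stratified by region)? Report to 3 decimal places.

OR_MH = Σ(aᵢdᵢ/nᵢ) / Σ(bᵢcᵢ/nᵢ), where nᵢ is the stratum total.
Stratum 1 (Urban): n = 386; a·d/n = 53·207/386 = 28.4223; b·c/n = 48·78/386 = 9.6995
Stratum 2 (Rural): n = 515; a·d/n = 108·280/515 = 58.7184; b·c/n = 85·42/515 = 6.9320
OR_MH = (28.4223 + 58.7184) / (9.6995 + 6.9320) = 87.1407 / 16.6315 = 5.23949

5.239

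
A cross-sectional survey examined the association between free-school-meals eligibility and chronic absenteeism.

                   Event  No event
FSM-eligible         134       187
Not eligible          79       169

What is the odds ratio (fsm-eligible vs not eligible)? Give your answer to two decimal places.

1.53

Cells: a = 134, b = 187, c = 79, d = 169.
OR = (a·d)/(b·c) = (134 × 169) / (187 × 79) = 22646 / 14773 = 1.53293
The odds of chronic absenteeism are about 1.53 times as high in the fsm-eligible group.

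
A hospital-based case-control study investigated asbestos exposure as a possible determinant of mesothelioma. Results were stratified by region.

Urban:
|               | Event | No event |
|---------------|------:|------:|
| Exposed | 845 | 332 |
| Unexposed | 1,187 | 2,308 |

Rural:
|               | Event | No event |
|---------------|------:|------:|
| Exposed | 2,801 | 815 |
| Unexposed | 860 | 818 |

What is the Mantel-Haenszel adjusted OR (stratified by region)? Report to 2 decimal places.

3.92

OR_MH = Σ(aᵢdᵢ/nᵢ) / Σ(bᵢcᵢ/nᵢ), where nᵢ is the stratum total.
Stratum 1 (Urban): n = 4672; a·d/n = 845·2308/4672 = 417.4358; b·c/n = 332·1187/4672 = 84.3502
Stratum 2 (Rural): n = 5294; a·d/n = 2801·818/5294 = 432.7952; b·c/n = 815·860/5294 = 132.3952
OR_MH = (417.4358 + 432.7952) / (84.3502 + 132.3952) = 850.2310 / 216.7453 = 3.92272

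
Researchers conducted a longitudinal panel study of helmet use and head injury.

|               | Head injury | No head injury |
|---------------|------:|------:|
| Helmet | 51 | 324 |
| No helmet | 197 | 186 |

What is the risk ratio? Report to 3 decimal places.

0.264

Cells: a = 51, b = 324, c = 197, d = 186.
Risk in exposed = 51/375 = 0.13600; risk in unexposed = 197/383 = 0.51436.
RR = 0.13600 / 0.51436 = 0.26441
The risk is 74% lower among the exposed than among the unexposed.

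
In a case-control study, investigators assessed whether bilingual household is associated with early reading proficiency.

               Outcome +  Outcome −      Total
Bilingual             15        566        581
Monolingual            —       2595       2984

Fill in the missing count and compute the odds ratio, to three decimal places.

0.177

The missing cell is in the unexposed row: 2984 − 2595 = 389.
So a = 15, b = 566, c = 389, d = 2595.
OR = (a·d)/(b·c) = (15 × 2595) / (566 × 389) = 38925 / 220174 = 0.17679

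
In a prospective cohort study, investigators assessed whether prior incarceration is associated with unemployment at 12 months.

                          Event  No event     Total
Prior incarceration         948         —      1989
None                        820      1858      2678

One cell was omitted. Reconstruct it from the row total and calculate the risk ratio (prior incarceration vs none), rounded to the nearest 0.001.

1.557

The missing cell is in the exposed row: 1989 − 948 = 1041.
So a = 948, b = 1041, c = 820, d = 1858.
RR = [a/(a+b)] / [c/(c+d)] = (948/1989) / (820/2678) = 0.47662/0.30620 = 1.55658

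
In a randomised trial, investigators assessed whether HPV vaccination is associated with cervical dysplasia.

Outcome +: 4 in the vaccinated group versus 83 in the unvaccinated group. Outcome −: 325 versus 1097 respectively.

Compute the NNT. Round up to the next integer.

Risk in treated group = 4/329 = 0.01216; risk in control = 83/1180 = 0.07034.
Absolute risk reduction = 0.07034 − 0.01216 = 0.05818
NNT = 1 / ARR = 1 / 0.05818 = 17.188 → round up → 18

18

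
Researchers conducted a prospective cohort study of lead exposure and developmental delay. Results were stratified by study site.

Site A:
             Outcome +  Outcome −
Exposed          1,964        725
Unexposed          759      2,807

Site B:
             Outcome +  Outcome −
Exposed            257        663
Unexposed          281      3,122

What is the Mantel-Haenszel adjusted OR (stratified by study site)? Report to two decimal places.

OR_MH = Σ(aᵢdᵢ/nᵢ) / Σ(bᵢcᵢ/nᵢ), where nᵢ is the stratum total.
Stratum 1 (Site A): n = 6255; a·d/n = 1964·2807/6255 = 881.3666; b·c/n = 725·759/6255 = 87.9736
Stratum 2 (Site B): n = 4323; a·d/n = 257·3122/4323 = 185.6012; b·c/n = 663·281/4323 = 43.0958
OR_MH = (881.3666 + 185.6012) / (87.9736 + 43.0958) = 1066.9678 / 131.0694 = 8.14048

8.14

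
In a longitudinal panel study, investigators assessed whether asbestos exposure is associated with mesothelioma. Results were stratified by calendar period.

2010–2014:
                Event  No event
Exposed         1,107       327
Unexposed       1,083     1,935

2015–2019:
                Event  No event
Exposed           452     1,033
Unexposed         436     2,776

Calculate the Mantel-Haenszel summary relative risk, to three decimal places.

2.177

RR_MH = Σ(aᵢ·n₀ᵢ/nᵢ) / Σ(cᵢ·n₁ᵢ/nᵢ), with n₁ᵢ = aᵢ+bᵢ (exposed), n₀ᵢ = cᵢ+dᵢ (unexposed), nᵢ = n₁ᵢ+n₀ᵢ.
Stratum 1 (2010–2014): n₁ = 1434, n₀ = 3018, n = 4452; a·n₀/n = 1107·3018/4452 = 750.4326; c·n₁/n = 1083·1434/4452 = 348.8369
Stratum 2 (2015–2019): n₁ = 1485, n₀ = 3212, n = 4697; a·n₀/n = 452·3212/4697 = 309.0960; c·n₁/n = 436·1485/4697 = 137.8454
RR_MH = (750.4326 + 309.0960) / (348.8369 + 137.8454) = 1059.5286 / 486.6824 = 2.17704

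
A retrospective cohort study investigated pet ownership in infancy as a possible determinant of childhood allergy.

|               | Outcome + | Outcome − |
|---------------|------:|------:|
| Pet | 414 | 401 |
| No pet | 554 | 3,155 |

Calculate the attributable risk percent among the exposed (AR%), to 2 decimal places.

70.60

Cells: a = 414, b = 401, c = 554, d = 3155.
Risk in exposed = 414/815 = 0.50798; risk in unexposed = 554/3709 = 0.14937.
RR = 0.50798/0.14937 = 3.40087
AR% = (RR − 1)/RR × 100 = (3.40087 − 1)/3.40087 × 100 = 70.5957%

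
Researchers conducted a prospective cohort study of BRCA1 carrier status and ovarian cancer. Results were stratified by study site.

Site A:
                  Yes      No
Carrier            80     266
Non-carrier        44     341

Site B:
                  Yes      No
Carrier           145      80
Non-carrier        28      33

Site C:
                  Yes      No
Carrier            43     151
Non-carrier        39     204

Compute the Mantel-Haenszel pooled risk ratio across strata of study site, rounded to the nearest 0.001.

1.612

RR_MH = Σ(aᵢ·n₀ᵢ/nᵢ) / Σ(cᵢ·n₁ᵢ/nᵢ), with n₁ᵢ = aᵢ+bᵢ (exposed), n₀ᵢ = cᵢ+dᵢ (unexposed), nᵢ = n₁ᵢ+n₀ᵢ.
Stratum 1 (Site A): n₁ = 346, n₀ = 385, n = 731; a·n₀/n = 80·385/731 = 42.1341; c·n₁/n = 44·346/731 = 20.8263
Stratum 2 (Site B): n₁ = 225, n₀ = 61, n = 286; a·n₀/n = 145·61/286 = 30.9266; c·n₁/n = 28·225/286 = 22.0280
Stratum 3 (Site C): n₁ = 194, n₀ = 243, n = 437; a·n₀/n = 43·243/437 = 23.9108; c·n₁/n = 39·194/437 = 17.3135
RR_MH = (42.1341 + 30.9266 + 23.9108) / (20.8263 + 22.0280 + 17.3135) = 96.9714 / 60.1677 = 1.61168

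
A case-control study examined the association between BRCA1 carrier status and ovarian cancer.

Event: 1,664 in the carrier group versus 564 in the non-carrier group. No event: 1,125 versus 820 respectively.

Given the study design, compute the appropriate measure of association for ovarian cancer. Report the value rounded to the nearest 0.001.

From the description: a = 1664, b = 1125, c = 564, d = 820.
This is a case-control study: participants were sampled on outcome status, so risks in the source population cannot be estimated directly — relative risk is not valid here. The odds ratio is the appropriate measure.
OR = (a·d)/(b·c) = (1664 × 820) / (1125 × 564) = 1364480 / 634500 = 2.15048

2.150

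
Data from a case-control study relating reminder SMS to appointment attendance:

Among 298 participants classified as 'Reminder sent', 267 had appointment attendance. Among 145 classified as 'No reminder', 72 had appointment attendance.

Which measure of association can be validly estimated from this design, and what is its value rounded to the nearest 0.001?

From the description: a = 267, b = 31, c = 72, d = 73.
This is a case-control study: participants were sampled on outcome status, so risks in the source population cannot be estimated directly — relative risk is not valid here. The odds ratio is the appropriate measure.
OR = (a·d)/(b·c) = (267 × 73) / (31 × 72) = 19491 / 2232 = 8.73253

8.733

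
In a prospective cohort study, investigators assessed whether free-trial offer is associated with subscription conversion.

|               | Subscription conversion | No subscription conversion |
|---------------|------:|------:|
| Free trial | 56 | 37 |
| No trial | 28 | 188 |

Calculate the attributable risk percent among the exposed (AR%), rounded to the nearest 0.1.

Cells: a = 56, b = 37, c = 28, d = 188.
Risk in exposed = 56/93 = 0.60215; risk in unexposed = 28/216 = 0.12963.
RR = 0.60215/0.12963 = 4.64516
AR% = (RR − 1)/RR × 100 = (4.64516 − 1)/4.64516 × 100 = 78.4722%

78.5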